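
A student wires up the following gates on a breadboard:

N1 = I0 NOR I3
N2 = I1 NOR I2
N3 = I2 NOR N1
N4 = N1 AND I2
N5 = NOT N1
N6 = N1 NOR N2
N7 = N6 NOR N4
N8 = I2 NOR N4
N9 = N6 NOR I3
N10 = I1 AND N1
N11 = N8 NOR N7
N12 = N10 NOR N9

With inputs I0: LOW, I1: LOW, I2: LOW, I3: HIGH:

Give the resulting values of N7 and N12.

N7 = HIGH, N12 = HIGH

N1 = I0 NOR I3 = LOW NOR HIGH = LOW
N2 = I1 NOR I2 = LOW NOR LOW = HIGH
N4 = N1 AND I2 = LOW AND LOW = LOW
N6 = N1 NOR N2 = LOW NOR HIGH = LOW
N7 = N6 NOR N4 = LOW NOR LOW = HIGH
N9 = N6 NOR I3 = LOW NOR HIGH = LOW
N10 = I1 AND N1 = LOW AND LOW = LOW
N12 = N10 NOR N9 = LOW NOR LOW = HIGH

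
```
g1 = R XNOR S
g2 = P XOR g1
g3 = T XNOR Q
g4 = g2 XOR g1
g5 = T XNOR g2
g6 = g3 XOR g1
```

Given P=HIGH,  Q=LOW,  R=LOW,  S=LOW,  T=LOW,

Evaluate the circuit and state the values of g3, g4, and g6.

g1 = R XNOR S = LOW XNOR LOW = HIGH
g2 = P XOR g1 = HIGH XOR HIGH = LOW
g3 = T XNOR Q = LOW XNOR LOW = HIGH
g4 = g2 XOR g1 = LOW XOR HIGH = HIGH
g6 = g3 XOR g1 = HIGH XOR HIGH = LOW

g3 = HIGH  g4 = HIGH  g6 = LOW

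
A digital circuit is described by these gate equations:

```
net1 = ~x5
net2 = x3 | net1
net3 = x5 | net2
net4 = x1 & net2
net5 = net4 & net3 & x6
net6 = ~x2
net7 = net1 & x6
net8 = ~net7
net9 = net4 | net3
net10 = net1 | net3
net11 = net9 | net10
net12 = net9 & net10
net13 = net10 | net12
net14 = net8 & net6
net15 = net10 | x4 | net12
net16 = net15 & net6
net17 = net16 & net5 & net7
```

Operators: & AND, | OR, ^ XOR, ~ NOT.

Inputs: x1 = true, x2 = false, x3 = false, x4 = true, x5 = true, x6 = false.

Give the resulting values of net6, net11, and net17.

net6 = true  net11 = true  net17 = false

net1 = NOT x5 = NOT true = false
net2 = x3 OR net1 = false OR false = false
net3 = x5 OR net2 = true OR false = true
net4 = x1 AND net2 = true AND false = false
net5 = net4 AND net3 AND x6 = false AND true AND false = false
net6 = NOT x2 = NOT false = true
net7 = net1 AND x6 = false AND false = false
net9 = net4 OR net3 = false OR true = true
net10 = net1 OR net3 = false OR true = true
net11 = net9 OR net10 = true OR true = true
net12 = net9 AND net10 = true AND true = true
net15 = net10 OR x4 OR net12 = true OR true OR true = true
net16 = net15 AND net6 = true AND true = true
net17 = net16 AND net5 AND net7 = true AND false AND false = false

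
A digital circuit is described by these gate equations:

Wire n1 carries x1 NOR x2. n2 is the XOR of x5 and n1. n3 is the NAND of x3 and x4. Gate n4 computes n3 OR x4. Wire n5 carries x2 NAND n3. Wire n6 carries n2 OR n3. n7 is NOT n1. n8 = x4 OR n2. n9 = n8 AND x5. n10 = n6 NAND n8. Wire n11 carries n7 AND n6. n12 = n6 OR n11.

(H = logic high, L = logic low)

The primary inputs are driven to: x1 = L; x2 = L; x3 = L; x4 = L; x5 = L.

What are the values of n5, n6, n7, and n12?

n1 = x1 NOR x2 = L NOR L = H
n2 = x5 XOR n1 = L XOR H = H
n3 = x3 NAND x4 = L NAND L = H
n5 = x2 NAND n3 = L NAND H = H
n6 = n2 OR n3 = H OR H = H
n7 = NOT n1 = NOT H = L
n11 = n7 AND n6 = L AND H = L
n12 = n6 OR n11 = H OR L = H

n5 = H  n6 = H  n7 = L  n12 = H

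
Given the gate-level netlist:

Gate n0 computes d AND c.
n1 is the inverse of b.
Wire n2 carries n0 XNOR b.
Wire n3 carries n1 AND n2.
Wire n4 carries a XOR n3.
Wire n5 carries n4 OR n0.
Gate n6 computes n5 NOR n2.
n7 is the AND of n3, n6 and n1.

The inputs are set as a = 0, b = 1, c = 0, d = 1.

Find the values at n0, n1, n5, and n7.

n0 = 0; n1 = 0; n5 = 0; n7 = 0

n0 = d AND c = 1 AND 0 = 0
n1 = NOT b = NOT 1 = 0
n2 = n0 XNOR b = 0 XNOR 1 = 0
n3 = n1 AND n2 = 0 AND 0 = 0
n4 = a XOR n3 = 0 XOR 0 = 0
n5 = n4 OR n0 = 0 OR 0 = 0
n6 = n5 NOR n2 = 0 NOR 0 = 1
n7 = n3 AND n6 AND n1 = 0 AND 1 AND 0 = 0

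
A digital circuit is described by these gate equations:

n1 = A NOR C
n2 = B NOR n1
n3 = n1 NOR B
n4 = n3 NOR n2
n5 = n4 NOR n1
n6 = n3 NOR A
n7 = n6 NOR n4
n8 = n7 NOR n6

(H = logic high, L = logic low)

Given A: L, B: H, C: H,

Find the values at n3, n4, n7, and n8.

n3 = L, n4 = H, n7 = L, n8 = L

n1 = A NOR C = L NOR H = L
n2 = B NOR n1 = H NOR L = L
n3 = n1 NOR B = L NOR H = L
n4 = n3 NOR n2 = L NOR L = H
n6 = n3 NOR A = L NOR L = H
n7 = n6 NOR n4 = H NOR H = L
n8 = n7 NOR n6 = L NOR H = L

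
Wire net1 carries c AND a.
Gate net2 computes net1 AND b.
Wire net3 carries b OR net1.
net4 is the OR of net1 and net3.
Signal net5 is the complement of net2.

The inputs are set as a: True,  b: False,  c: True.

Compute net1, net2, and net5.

net1 = True, net2 = False, net5 = True

net1 = c AND a = True AND True = True
net2 = net1 AND b = True AND False = False
net5 = NOT net2 = NOT False = True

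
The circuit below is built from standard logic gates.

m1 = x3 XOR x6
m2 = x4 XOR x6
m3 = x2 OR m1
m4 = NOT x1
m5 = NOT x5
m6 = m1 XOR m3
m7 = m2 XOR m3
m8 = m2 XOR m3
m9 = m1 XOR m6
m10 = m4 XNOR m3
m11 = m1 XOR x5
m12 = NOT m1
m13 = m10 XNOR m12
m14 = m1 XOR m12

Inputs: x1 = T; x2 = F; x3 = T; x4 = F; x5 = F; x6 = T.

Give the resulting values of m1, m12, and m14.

m1 = F, m12 = T, m14 = T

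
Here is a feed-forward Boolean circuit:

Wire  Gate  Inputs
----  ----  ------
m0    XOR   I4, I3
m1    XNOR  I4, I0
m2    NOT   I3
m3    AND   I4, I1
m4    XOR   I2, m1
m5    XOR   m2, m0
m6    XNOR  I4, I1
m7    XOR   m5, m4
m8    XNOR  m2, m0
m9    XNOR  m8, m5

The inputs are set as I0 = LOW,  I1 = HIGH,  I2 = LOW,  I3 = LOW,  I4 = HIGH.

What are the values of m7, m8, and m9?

m0 = I4 XOR I3 = HIGH XOR LOW = HIGH
m1 = I4 XNOR I0 = HIGH XNOR LOW = LOW
m2 = NOT I3 = NOT LOW = HIGH
m4 = I2 XOR m1 = LOW XOR LOW = LOW
m5 = m2 XOR m0 = HIGH XOR HIGH = LOW
m7 = m5 XOR m4 = LOW XOR LOW = LOW
m8 = m2 XNOR m0 = HIGH XNOR HIGH = HIGH
m9 = m8 XNOR m5 = HIGH XNOR LOW = LOW

m7 = LOW; m8 = HIGH; m9 = LOW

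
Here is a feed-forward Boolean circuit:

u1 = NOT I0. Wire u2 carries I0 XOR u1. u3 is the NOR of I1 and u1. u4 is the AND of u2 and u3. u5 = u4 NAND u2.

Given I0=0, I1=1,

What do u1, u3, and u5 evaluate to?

u1 = NOT I0 = NOT 0 = 1
u2 = I0 XOR u1 = 0 XOR 1 = 1
u3 = I1 NOR u1 = 1 NOR 1 = 0
u4 = u2 AND u3 = 1 AND 0 = 0
u5 = u4 NAND u2 = 0 NAND 1 = 1

u1 = 1, u3 = 0, u5 = 1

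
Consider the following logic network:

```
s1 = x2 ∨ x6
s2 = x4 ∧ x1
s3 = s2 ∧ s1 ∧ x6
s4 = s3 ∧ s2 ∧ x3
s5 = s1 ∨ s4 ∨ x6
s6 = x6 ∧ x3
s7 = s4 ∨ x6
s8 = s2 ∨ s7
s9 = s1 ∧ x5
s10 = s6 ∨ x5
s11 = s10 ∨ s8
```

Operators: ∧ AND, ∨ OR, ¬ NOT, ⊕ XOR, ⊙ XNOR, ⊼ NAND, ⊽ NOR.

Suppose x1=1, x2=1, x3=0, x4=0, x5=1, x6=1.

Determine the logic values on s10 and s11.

s10 = 1, s11 = 1

s1 = x2 OR x6 = 1 OR 1 = 1
s2 = x4 AND x1 = 0 AND 1 = 0
s3 = s2 AND s1 AND x6 = 0 AND 1 AND 1 = 0
s4 = s3 AND s2 AND x3 = 0 AND 0 AND 0 = 0
s6 = x6 AND x3 = 1 AND 0 = 0
s7 = s4 OR x6 = 0 OR 1 = 1
s8 = s2 OR s7 = 0 OR 1 = 1
s10 = s6 OR x5 = 0 OR 1 = 1
s11 = s10 OR s8 = 1 OR 1 = 1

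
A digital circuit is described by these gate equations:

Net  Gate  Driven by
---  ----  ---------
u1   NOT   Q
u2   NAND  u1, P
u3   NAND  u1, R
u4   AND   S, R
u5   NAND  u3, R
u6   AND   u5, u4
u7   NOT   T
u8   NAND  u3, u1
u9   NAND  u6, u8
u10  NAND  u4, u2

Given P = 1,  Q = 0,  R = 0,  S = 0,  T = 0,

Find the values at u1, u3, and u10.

u1 = 1; u3 = 1; u10 = 1

u1 = NOT Q = NOT 0 = 1
u2 = u1 NAND P = 1 NAND 1 = 0
u3 = u1 NAND R = 1 NAND 0 = 1
u4 = S AND R = 0 AND 0 = 0
u10 = u4 NAND u2 = 0 NAND 0 = 1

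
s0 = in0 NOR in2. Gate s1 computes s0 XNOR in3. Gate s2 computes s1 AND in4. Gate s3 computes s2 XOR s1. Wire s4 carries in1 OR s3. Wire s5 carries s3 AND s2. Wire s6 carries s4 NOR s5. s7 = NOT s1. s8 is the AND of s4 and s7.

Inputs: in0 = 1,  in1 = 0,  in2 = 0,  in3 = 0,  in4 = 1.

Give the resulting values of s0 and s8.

s0 = 0  s8 = 0

s0 = in0 NOR in2 = 1 NOR 0 = 0
s1 = s0 XNOR in3 = 0 XNOR 0 = 1
s2 = s1 AND in4 = 1 AND 1 = 1
s3 = s2 XOR s1 = 1 XOR 1 = 0
s4 = in1 OR s3 = 0 OR 0 = 0
s7 = NOT s1 = NOT 1 = 0
s8 = s4 AND s7 = 0 AND 0 = 0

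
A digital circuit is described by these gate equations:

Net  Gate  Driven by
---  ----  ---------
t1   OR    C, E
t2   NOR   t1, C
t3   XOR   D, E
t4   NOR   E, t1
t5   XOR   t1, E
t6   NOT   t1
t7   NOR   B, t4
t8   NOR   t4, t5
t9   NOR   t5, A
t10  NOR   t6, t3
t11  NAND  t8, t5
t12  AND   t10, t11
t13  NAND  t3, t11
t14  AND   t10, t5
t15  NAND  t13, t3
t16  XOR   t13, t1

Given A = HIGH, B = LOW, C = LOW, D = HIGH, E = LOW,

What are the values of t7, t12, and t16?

t1 = C OR E = LOW OR LOW = LOW
t3 = D XOR E = HIGH XOR LOW = HIGH
t4 = E NOR t1 = LOW NOR LOW = HIGH
t5 = t1 XOR E = LOW XOR LOW = LOW
t6 = NOT t1 = NOT LOW = HIGH
t7 = B NOR t4 = LOW NOR HIGH = LOW
t8 = t4 NOR t5 = HIGH NOR LOW = LOW
t10 = t6 NOR t3 = HIGH NOR HIGH = LOW
t11 = t8 NAND t5 = LOW NAND LOW = HIGH
t12 = t10 AND t11 = LOW AND HIGH = LOW
t13 = t3 NAND t11 = HIGH NAND HIGH = LOW
t16 = t13 XOR t1 = LOW XOR LOW = LOW

t7 = LOW  t12 = LOW  t16 = LOW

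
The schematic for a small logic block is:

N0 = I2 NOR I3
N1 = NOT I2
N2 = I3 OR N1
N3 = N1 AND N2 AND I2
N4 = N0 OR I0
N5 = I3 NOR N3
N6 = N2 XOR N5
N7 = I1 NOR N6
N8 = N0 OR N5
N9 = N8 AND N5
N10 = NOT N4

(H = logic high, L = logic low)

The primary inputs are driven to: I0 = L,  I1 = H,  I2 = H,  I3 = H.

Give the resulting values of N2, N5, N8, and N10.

N0 = I2 NOR I3 = H NOR H = L
N1 = NOT I2 = NOT H = L
N2 = I3 OR N1 = H OR L = H
N3 = N1 AND N2 AND I2 = L AND H AND H = L
N4 = N0 OR I0 = L OR L = L
N5 = I3 NOR N3 = H NOR L = L
N8 = N0 OR N5 = L OR L = L
N10 = NOT N4 = NOT L = H

N2 = H, N5 = L, N8 = L, N10 = H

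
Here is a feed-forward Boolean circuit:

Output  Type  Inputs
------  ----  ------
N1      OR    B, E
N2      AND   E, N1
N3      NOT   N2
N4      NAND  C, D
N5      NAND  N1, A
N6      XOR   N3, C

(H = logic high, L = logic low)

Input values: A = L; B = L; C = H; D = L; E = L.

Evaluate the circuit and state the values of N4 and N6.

N4 = H, N6 = L

N1 = B OR E = L OR L = L
N2 = E AND N1 = L AND L = L
N3 = NOT N2 = NOT L = H
N4 = C NAND D = H NAND L = H
N6 = N3 XOR C = H XOR H = L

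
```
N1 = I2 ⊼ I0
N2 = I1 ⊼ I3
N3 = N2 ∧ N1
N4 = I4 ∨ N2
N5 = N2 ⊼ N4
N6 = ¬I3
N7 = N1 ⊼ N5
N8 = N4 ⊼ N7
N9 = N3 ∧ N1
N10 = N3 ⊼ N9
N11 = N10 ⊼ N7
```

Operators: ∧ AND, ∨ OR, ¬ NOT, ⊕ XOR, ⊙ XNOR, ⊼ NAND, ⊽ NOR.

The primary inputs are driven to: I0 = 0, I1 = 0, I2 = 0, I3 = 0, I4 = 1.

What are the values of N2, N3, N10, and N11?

N1 = I2 NAND I0 = 0 NAND 0 = 1
N2 = I1 NAND I3 = 0 NAND 0 = 1
N3 = N2 AND N1 = 1 AND 1 = 1
N4 = I4 OR N2 = 1 OR 1 = 1
N5 = N2 NAND N4 = 1 NAND 1 = 0
N7 = N1 NAND N5 = 1 NAND 0 = 1
N9 = N3 AND N1 = 1 AND 1 = 1
N10 = N3 NAND N9 = 1 NAND 1 = 0
N11 = N10 NAND N7 = 0 NAND 1 = 1

N2 = 1; N3 = 1; N10 = 0; N11 = 1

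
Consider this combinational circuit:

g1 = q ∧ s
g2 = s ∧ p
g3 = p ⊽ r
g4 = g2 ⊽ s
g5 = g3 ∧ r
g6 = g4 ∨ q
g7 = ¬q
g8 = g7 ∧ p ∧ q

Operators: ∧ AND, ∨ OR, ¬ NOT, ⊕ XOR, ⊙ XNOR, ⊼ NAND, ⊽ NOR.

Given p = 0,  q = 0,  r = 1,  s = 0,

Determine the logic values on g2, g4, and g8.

g2 = 0, g4 = 1, g8 = 0

g2 = s AND p = 0 AND 0 = 0
g4 = g2 NOR s = 0 NOR 0 = 1
g7 = NOT q = NOT 0 = 1
g8 = g7 AND p AND q = 1 AND 0 AND 0 = 0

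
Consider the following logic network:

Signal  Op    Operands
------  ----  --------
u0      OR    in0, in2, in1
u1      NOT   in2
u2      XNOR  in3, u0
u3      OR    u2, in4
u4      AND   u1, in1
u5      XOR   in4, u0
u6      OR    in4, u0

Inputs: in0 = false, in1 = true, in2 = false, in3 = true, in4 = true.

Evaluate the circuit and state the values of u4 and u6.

u0 = in0 OR in2 OR in1 = false OR false OR true = true
u1 = NOT in2 = NOT false = true
u4 = u1 AND in1 = true AND true = true
u6 = in4 OR u0 = true OR true = true

u4 = true, u6 = true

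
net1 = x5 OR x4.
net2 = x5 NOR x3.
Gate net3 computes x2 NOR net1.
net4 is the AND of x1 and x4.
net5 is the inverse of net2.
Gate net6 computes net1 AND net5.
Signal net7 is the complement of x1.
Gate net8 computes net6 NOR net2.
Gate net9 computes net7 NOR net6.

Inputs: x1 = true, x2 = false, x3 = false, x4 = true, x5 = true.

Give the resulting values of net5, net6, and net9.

net5 = true, net6 = true, net9 = false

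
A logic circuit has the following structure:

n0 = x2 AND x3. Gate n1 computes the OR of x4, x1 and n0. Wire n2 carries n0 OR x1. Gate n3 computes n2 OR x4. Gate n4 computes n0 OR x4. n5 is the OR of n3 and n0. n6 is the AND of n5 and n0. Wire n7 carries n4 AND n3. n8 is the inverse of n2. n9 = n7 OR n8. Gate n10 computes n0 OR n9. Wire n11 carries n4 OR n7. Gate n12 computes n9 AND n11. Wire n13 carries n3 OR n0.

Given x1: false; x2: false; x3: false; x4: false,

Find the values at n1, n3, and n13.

n0 = x2 AND x3 = false AND false = false
n1 = x4 OR x1 OR n0 = false OR false OR false = false
n2 = n0 OR x1 = false OR false = false
n3 = n2 OR x4 = false OR false = false
n13 = n3 OR n0 = false OR false = false

n1 = false, n3 = false, n13 = false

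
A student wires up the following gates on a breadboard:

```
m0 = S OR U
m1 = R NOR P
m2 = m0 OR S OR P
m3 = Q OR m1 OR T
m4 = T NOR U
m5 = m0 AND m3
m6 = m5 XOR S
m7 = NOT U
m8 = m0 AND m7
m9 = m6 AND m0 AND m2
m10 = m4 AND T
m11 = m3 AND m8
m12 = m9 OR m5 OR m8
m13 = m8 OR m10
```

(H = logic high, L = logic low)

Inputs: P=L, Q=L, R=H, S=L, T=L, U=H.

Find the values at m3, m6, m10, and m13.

m3 = L, m6 = L, m10 = L, m13 = L

m0 = S OR U = L OR H = H
m1 = R NOR P = H NOR L = L
m3 = Q OR m1 OR T = L OR L OR L = L
m4 = T NOR U = L NOR H = L
m5 = m0 AND m3 = H AND L = L
m6 = m5 XOR S = L XOR L = L
m7 = NOT U = NOT H = L
m8 = m0 AND m7 = H AND L = L
m10 = m4 AND T = L AND L = L
m13 = m8 OR m10 = L OR L = L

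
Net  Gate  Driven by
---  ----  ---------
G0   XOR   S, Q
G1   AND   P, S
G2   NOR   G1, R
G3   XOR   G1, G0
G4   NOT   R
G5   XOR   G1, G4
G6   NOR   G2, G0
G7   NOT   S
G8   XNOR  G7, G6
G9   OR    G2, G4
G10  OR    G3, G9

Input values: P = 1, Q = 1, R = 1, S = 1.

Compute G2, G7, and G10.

G2 = 0, G7 = 0, G10 = 1

G0 = S XOR Q = 1 XOR 1 = 0
G1 = P AND S = 1 AND 1 = 1
G2 = G1 NOR R = 1 NOR 1 = 0
G3 = G1 XOR G0 = 1 XOR 0 = 1
G4 = NOT R = NOT 1 = 0
G7 = NOT S = NOT 1 = 0
G9 = G2 OR G4 = 0 OR 0 = 0
G10 = G3 OR G9 = 1 OR 0 = 1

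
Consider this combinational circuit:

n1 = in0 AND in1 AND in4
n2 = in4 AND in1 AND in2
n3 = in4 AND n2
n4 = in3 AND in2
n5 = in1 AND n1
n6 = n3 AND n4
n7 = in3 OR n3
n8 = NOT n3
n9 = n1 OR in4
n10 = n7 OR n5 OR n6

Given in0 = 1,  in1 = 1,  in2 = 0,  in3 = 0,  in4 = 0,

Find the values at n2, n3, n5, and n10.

n2 = 0, n3 = 0, n5 = 0, n10 = 0

n1 = in0 AND in1 AND in4 = 1 AND 1 AND 0 = 0
n2 = in4 AND in1 AND in2 = 0 AND 1 AND 0 = 0
n3 = in4 AND n2 = 0 AND 0 = 0
n4 = in3 AND in2 = 0 AND 0 = 0
n5 = in1 AND n1 = 1 AND 0 = 0
n6 = n3 AND n4 = 0 AND 0 = 0
n7 = in3 OR n3 = 0 OR 0 = 0
n10 = n7 OR n5 OR n6 = 0 OR 0 OR 0 = 0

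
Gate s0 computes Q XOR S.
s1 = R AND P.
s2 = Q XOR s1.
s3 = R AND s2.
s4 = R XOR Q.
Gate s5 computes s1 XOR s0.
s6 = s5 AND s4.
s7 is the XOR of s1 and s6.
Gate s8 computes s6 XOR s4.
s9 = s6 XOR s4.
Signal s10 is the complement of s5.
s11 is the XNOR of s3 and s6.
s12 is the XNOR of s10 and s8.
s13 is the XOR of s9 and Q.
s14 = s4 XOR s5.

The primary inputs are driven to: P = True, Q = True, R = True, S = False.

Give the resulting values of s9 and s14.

s0 = Q XOR S = True XOR False = True
s1 = R AND P = True AND True = True
s4 = R XOR Q = True XOR True = False
s5 = s1 XOR s0 = True XOR True = False
s6 = s5 AND s4 = False AND False = False
s9 = s6 XOR s4 = False XOR False = False
s14 = s4 XOR s5 = False XOR False = False

s9 = False, s14 = False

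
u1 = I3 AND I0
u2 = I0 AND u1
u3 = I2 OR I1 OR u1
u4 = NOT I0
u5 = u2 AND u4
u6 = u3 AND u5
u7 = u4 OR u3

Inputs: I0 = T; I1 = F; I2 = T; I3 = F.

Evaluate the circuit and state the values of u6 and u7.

u6 = F; u7 = T

u1 = I3 AND I0 = F AND T = F
u2 = I0 AND u1 = T AND F = F
u3 = I2 OR I1 OR u1 = T OR F OR F = T
u4 = NOT I0 = NOT T = F
u5 = u2 AND u4 = F AND F = F
u6 = u3 AND u5 = T AND F = F
u7 = u4 OR u3 = F OR T = T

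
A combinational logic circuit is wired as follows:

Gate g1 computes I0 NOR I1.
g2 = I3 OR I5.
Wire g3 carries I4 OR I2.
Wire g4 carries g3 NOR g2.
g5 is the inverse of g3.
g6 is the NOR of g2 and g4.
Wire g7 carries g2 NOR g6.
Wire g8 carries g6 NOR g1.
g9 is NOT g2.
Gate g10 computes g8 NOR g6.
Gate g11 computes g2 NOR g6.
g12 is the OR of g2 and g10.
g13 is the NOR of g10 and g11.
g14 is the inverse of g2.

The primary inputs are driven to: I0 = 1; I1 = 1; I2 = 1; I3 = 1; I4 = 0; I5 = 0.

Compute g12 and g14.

g1 = I0 NOR I1 = 1 NOR 1 = 0
g2 = I3 OR I5 = 1 OR 0 = 1
g3 = I4 OR I2 = 0 OR 1 = 1
g4 = g3 NOR g2 = 1 NOR 1 = 0
g6 = g2 NOR g4 = 1 NOR 0 = 0
g8 = g6 NOR g1 = 0 NOR 0 = 1
g10 = g8 NOR g6 = 1 NOR 0 = 0
g12 = g2 OR g10 = 1 OR 0 = 1
g14 = NOT g2 = NOT 1 = 0

g12 = 1, g14 = 0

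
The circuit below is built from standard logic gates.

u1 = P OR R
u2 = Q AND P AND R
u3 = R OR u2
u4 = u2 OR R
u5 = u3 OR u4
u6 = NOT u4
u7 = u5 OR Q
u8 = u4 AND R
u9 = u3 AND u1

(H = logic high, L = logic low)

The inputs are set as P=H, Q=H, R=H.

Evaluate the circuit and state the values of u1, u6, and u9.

u1 = P OR R = H OR H = H
u2 = Q AND P AND R = H AND H AND H = H
u3 = R OR u2 = H OR H = H
u4 = u2 OR R = H OR H = H
u6 = NOT u4 = NOT H = L
u9 = u3 AND u1 = H AND H = H

u1 = H, u6 = L, u9 = H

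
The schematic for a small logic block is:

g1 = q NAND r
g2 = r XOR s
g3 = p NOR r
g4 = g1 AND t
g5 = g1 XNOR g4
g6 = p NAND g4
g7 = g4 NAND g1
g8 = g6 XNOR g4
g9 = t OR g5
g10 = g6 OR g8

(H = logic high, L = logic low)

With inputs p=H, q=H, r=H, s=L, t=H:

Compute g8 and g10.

g8 = L; g10 = H

g1 = q NAND r = H NAND H = L
g4 = g1 AND t = L AND H = L
g6 = p NAND g4 = H NAND L = H
g8 = g6 XNOR g4 = H XNOR L = L
g10 = g6 OR g8 = H OR L = H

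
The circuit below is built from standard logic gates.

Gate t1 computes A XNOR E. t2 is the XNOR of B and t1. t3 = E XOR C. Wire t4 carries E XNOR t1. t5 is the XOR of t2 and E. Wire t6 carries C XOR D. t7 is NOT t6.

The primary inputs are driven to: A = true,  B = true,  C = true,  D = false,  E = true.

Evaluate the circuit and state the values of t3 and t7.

t3 = false  t7 = false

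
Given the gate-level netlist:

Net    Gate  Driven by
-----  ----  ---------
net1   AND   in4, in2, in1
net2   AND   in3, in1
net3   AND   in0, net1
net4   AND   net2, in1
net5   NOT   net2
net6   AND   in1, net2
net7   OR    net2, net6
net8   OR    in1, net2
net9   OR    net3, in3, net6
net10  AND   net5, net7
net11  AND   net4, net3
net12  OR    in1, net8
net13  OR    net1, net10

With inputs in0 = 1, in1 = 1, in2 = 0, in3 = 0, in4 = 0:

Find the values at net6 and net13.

net1 = in4 AND in2 AND in1 = 0 AND 0 AND 1 = 0
net2 = in3 AND in1 = 0 AND 1 = 0
net5 = NOT net2 = NOT 0 = 1
net6 = in1 AND net2 = 1 AND 0 = 0
net7 = net2 OR net6 = 0 OR 0 = 0
net10 = net5 AND net7 = 1 AND 0 = 0
net13 = net1 OR net10 = 0 OR 0 = 0

net6 = 0, net13 = 0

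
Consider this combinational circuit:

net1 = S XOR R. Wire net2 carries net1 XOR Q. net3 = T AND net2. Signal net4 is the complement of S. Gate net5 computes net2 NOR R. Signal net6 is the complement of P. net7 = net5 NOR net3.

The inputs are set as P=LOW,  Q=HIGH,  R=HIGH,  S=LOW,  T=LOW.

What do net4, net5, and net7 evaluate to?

net1 = S XOR R = LOW XOR HIGH = HIGH
net2 = net1 XOR Q = HIGH XOR HIGH = LOW
net3 = T AND net2 = LOW AND LOW = LOW
net4 = NOT S = NOT LOW = HIGH
net5 = net2 NOR R = LOW NOR HIGH = LOW
net7 = net5 NOR net3 = LOW NOR LOW = HIGH

net4 = HIGH, net5 = LOW, net7 = HIGH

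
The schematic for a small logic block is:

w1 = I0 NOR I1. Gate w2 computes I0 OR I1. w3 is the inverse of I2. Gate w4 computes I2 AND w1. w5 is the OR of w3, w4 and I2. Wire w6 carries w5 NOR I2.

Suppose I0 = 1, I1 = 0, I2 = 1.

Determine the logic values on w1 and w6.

w1 = 0; w6 = 0

w1 = I0 NOR I1 = 1 NOR 0 = 0
w3 = NOT I2 = NOT 1 = 0
w4 = I2 AND w1 = 1 AND 0 = 0
w5 = w3 OR w4 OR I2 = 0 OR 0 OR 1 = 1
w6 = w5 NOR I2 = 1 NOR 1 = 0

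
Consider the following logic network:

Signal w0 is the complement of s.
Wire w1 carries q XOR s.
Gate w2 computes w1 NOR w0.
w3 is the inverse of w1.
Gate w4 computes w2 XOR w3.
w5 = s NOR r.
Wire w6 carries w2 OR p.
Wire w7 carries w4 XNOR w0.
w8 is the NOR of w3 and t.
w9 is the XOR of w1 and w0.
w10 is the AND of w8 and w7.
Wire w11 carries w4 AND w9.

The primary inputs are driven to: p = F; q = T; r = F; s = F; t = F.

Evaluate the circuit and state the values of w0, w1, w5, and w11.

w0 = T, w1 = T, w5 = T, w11 = F

w0 = NOT s = NOT F = T
w1 = q XOR s = T XOR F = T
w2 = w1 NOR w0 = T NOR T = F
w3 = NOT w1 = NOT T = F
w4 = w2 XOR w3 = F XOR F = F
w5 = s NOR r = F NOR F = T
w9 = w1 XOR w0 = T XOR T = F
w11 = w4 AND w9 = F AND F = F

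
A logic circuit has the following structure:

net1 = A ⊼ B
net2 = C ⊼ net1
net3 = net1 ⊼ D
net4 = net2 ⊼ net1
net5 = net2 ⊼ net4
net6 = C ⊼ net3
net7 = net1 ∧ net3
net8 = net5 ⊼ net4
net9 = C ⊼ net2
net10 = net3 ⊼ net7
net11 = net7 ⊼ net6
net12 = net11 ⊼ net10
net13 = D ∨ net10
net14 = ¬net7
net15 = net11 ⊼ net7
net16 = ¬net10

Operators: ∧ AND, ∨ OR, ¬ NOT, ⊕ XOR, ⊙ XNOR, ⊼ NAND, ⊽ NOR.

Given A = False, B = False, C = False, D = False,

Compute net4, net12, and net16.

net1 = A NAND B = False NAND False = True
net2 = C NAND net1 = False NAND True = True
net3 = net1 NAND D = True NAND False = True
net4 = net2 NAND net1 = True NAND True = False
net6 = C NAND net3 = False NAND True = True
net7 = net1 AND net3 = True AND True = True
net10 = net3 NAND net7 = True NAND True = False
net11 = net7 NAND net6 = True NAND True = False
net12 = net11 NAND net10 = False NAND False = True
net16 = NOT net10 = NOT False = True

net4 = False; net12 = True; net16 = True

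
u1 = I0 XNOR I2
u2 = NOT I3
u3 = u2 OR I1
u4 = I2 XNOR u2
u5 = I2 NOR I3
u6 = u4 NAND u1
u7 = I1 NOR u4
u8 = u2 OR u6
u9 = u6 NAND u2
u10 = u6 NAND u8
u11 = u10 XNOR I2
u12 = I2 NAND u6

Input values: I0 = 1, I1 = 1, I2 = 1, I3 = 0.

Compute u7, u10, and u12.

u7 = 0, u10 = 1, u12 = 1

u1 = I0 XNOR I2 = 1 XNOR 1 = 1
u2 = NOT I3 = NOT 0 = 1
u4 = I2 XNOR u2 = 1 XNOR 1 = 1
u6 = u4 NAND u1 = 1 NAND 1 = 0
u7 = I1 NOR u4 = 1 NOR 1 = 0
u8 = u2 OR u6 = 1 OR 0 = 1
u10 = u6 NAND u8 = 0 NAND 1 = 1
u12 = I2 NAND u6 = 1 NAND 0 = 1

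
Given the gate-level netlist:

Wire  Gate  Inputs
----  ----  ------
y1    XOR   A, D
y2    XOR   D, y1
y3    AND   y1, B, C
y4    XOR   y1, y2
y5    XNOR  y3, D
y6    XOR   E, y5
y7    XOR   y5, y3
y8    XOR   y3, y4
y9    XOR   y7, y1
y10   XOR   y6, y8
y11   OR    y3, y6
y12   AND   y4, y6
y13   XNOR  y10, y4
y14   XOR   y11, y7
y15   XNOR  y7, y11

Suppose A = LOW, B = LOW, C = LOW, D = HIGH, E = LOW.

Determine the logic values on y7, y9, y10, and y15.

y7 = LOW, y9 = HIGH, y10 = HIGH, y15 = HIGH

y1 = A XOR D = LOW XOR HIGH = HIGH
y2 = D XOR y1 = HIGH XOR HIGH = LOW
y3 = y1 AND B AND C = HIGH AND LOW AND LOW = LOW
y4 = y1 XOR y2 = HIGH XOR LOW = HIGH
y5 = y3 XNOR D = LOW XNOR HIGH = LOW
y6 = E XOR y5 = LOW XOR LOW = LOW
y7 = y5 XOR y3 = LOW XOR LOW = LOW
y8 = y3 XOR y4 = LOW XOR HIGH = HIGH
y9 = y7 XOR y1 = LOW XOR HIGH = HIGH
y10 = y6 XOR y8 = LOW XOR HIGH = HIGH
y11 = y3 OR y6 = LOW OR LOW = LOW
y15 = y7 XNOR y11 = LOW XNOR LOW = HIGH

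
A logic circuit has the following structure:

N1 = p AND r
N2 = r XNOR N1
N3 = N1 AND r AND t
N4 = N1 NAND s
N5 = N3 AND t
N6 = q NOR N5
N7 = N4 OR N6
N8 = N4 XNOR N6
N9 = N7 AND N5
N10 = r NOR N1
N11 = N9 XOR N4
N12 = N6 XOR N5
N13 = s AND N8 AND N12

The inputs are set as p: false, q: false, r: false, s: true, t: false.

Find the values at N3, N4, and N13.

N1 = p AND r = false AND false = false
N3 = N1 AND r AND t = false AND false AND false = false
N4 = N1 NAND s = false NAND true = true
N5 = N3 AND t = false AND false = false
N6 = q NOR N5 = false NOR false = true
N8 = N4 XNOR N6 = true XNOR true = true
N12 = N6 XOR N5 = true XOR false = true
N13 = s AND N8 AND N12 = true AND true AND true = true

N3 = false; N4 = true; N13 = true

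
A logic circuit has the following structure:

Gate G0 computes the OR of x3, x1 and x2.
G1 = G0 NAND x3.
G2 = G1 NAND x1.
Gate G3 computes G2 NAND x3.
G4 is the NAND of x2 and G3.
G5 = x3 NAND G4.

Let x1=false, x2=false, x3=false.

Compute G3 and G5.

G3 = true, G5 = true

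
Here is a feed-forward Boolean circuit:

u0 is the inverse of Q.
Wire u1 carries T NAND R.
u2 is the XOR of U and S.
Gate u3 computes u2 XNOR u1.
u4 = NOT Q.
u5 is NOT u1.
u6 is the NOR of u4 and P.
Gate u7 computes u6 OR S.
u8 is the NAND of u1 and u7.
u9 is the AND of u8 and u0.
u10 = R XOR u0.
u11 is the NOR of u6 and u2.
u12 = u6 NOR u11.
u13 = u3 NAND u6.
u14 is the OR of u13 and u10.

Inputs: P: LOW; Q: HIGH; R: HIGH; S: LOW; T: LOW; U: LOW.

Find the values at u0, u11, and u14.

u0 = NOT Q = NOT HIGH = LOW
u1 = T NAND R = LOW NAND HIGH = HIGH
u2 = U XOR S = LOW XOR LOW = LOW
u3 = u2 XNOR u1 = LOW XNOR HIGH = LOW
u4 = NOT Q = NOT HIGH = LOW
u6 = u4 NOR P = LOW NOR LOW = HIGH
u10 = R XOR u0 = HIGH XOR LOW = HIGH
u11 = u6 NOR u2 = HIGH NOR LOW = LOW
u13 = u3 NAND u6 = LOW NAND HIGH = HIGH
u14 = u13 OR u10 = HIGH OR HIGH = HIGH

u0 = LOW, u11 = LOW, u14 = HIGH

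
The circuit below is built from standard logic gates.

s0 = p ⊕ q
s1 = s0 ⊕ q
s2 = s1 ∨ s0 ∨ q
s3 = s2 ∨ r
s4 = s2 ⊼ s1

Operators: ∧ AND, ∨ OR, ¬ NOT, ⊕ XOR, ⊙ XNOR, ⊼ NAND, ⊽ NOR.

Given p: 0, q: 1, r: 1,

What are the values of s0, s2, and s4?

s0 = 1  s2 = 1  s4 = 1

s0 = p XOR q = 0 XOR 1 = 1
s1 = s0 XOR q = 1 XOR 1 = 0
s2 = s1 OR s0 OR q = 0 OR 1 OR 1 = 1
s4 = s2 NAND s1 = 1 NAND 0 = 1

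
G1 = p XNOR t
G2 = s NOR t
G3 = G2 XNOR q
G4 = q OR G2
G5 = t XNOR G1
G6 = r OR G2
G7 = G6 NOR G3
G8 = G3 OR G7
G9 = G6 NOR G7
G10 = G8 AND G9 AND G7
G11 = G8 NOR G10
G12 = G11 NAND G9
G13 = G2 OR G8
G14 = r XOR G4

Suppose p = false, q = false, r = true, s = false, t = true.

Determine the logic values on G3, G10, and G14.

G3 = true; G10 = false; G14 = true

G2 = s NOR t = false NOR true = false
G3 = G2 XNOR q = false XNOR false = true
G4 = q OR G2 = false OR false = false
G6 = r OR G2 = true OR false = true
G7 = G6 NOR G3 = true NOR true = false
G8 = G3 OR G7 = true OR false = true
G9 = G6 NOR G7 = true NOR false = false
G10 = G8 AND G9 AND G7 = true AND false AND false = false
G14 = r XOR G4 = true XOR false = true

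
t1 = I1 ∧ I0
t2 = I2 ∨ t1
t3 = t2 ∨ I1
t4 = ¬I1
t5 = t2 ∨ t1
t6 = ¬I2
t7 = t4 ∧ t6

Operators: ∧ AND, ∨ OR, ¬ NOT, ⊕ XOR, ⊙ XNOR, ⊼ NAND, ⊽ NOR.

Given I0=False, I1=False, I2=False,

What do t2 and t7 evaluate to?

t2 = False  t7 = True

t1 = I1 AND I0 = False AND False = False
t2 = I2 OR t1 = False OR False = False
t4 = NOT I1 = NOT False = True
t6 = NOT I2 = NOT False = True
t7 = t4 AND t6 = True AND True = True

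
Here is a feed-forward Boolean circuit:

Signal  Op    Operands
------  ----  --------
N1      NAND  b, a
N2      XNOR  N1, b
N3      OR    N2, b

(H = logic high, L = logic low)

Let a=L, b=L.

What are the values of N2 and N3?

N1 = b NAND a = L NAND L = H
N2 = N1 XNOR b = H XNOR L = L
N3 = N2 OR b = L OR L = L

N2 = L; N3 = L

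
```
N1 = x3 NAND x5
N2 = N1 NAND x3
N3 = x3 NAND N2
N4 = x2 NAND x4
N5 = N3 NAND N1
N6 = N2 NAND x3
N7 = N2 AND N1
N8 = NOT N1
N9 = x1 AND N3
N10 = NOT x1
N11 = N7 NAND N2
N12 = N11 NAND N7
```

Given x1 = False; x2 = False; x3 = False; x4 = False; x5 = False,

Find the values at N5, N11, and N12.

N5 = False, N11 = False, N12 = True

N1 = x3 NAND x5 = False NAND False = True
N2 = N1 NAND x3 = True NAND False = True
N3 = x3 NAND N2 = False NAND True = True
N5 = N3 NAND N1 = True NAND True = False
N7 = N2 AND N1 = True AND True = True
N11 = N7 NAND N2 = True NAND True = False
N12 = N11 NAND N7 = False NAND True = True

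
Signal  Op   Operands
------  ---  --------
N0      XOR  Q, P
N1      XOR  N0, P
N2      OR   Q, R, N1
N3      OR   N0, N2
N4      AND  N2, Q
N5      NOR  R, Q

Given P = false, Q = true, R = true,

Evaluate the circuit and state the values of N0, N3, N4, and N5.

N0 = Q XOR P = true XOR false = true
N1 = N0 XOR P = true XOR false = true
N2 = Q OR R OR N1 = true OR true OR true = true
N3 = N0 OR N2 = true OR true = true
N4 = N2 AND Q = true AND true = true
N5 = R NOR Q = true NOR true = false

N0 = true  N3 = true  N4 = true  N5 = false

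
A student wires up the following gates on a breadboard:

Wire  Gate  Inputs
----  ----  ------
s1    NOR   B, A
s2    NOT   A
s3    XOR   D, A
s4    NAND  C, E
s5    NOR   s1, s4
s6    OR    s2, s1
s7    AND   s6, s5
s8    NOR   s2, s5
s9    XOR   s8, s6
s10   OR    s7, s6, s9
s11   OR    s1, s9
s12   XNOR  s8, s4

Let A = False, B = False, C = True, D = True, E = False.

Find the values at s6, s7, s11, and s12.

s6 = True, s7 = False, s11 = True, s12 = False

s1 = B NOR A = False NOR False = True
s2 = NOT A = NOT False = True
s4 = C NAND E = True NAND False = True
s5 = s1 NOR s4 = True NOR True = False
s6 = s2 OR s1 = True OR True = True
s7 = s6 AND s5 = True AND False = False
s8 = s2 NOR s5 = True NOR False = False
s9 = s8 XOR s6 = False XOR True = True
s11 = s1 OR s9 = True OR True = True
s12 = s8 XNOR s4 = False XNOR True = False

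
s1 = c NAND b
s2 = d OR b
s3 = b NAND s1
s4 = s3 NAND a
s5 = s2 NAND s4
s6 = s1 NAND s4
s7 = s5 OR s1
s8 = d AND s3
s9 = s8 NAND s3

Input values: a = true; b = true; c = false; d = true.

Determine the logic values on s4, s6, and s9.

s4 = true; s6 = false; s9 = true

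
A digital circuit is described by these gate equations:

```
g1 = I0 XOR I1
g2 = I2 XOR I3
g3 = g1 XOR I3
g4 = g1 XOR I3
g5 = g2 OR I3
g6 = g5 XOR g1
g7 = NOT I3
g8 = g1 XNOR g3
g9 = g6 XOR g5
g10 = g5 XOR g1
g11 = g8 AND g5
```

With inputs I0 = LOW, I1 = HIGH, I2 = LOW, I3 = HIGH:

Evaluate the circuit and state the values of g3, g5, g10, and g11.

g3 = LOW, g5 = HIGH, g10 = LOW, g11 = LOW

g1 = I0 XOR I1 = LOW XOR HIGH = HIGH
g2 = I2 XOR I3 = LOW XOR HIGH = HIGH
g3 = g1 XOR I3 = HIGH XOR HIGH = LOW
g5 = g2 OR I3 = HIGH OR HIGH = HIGH
g8 = g1 XNOR g3 = HIGH XNOR LOW = LOW
g10 = g5 XOR g1 = HIGH XOR HIGH = LOW
g11 = g8 AND g5 = LOW AND HIGH = LOW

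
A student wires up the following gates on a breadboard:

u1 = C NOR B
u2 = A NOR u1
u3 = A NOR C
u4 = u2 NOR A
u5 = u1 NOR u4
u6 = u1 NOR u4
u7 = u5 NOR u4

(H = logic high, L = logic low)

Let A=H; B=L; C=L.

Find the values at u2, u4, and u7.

u1 = C NOR B = L NOR L = H
u2 = A NOR u1 = H NOR H = L
u4 = u2 NOR A = L NOR H = L
u5 = u1 NOR u4 = H NOR L = L
u7 = u5 NOR u4 = L NOR L = H

u2 = L, u4 = L, u7 = H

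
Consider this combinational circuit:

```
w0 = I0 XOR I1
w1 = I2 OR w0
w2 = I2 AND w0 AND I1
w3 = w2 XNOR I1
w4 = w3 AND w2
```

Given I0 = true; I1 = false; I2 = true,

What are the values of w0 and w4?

w0 = true, w4 = false

w0 = I0 XOR I1 = true XOR false = true
w2 = I2 AND w0 AND I1 = true AND true AND false = false
w3 = w2 XNOR I1 = false XNOR false = true
w4 = w3 AND w2 = true AND false = false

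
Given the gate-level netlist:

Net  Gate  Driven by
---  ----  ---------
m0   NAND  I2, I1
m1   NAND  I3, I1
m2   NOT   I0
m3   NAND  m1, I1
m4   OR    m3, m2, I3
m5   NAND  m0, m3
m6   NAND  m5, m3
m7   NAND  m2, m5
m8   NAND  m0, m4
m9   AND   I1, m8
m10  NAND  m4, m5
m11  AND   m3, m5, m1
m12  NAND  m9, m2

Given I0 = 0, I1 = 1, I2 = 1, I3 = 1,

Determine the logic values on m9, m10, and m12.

m9 = 1  m10 = 0  m12 = 0

m0 = I2 NAND I1 = 1 NAND 1 = 0
m1 = I3 NAND I1 = 1 NAND 1 = 0
m2 = NOT I0 = NOT 0 = 1
m3 = m1 NAND I1 = 0 NAND 1 = 1
m4 = m3 OR m2 OR I3 = 1 OR 1 OR 1 = 1
m5 = m0 NAND m3 = 0 NAND 1 = 1
m8 = m0 NAND m4 = 0 NAND 1 = 1
m9 = I1 AND m8 = 1 AND 1 = 1
m10 = m4 NAND m5 = 1 NAND 1 = 0
m12 = m9 NAND m2 = 1 NAND 1 = 0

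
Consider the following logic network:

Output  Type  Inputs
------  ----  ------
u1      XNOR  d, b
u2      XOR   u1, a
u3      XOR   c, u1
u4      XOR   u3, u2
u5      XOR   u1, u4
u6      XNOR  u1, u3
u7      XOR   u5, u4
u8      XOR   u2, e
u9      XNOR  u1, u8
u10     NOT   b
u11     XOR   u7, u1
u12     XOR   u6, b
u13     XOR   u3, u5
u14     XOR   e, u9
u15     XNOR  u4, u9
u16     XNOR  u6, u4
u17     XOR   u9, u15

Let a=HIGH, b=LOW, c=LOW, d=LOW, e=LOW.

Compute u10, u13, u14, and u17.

u10 = HIGH; u13 = HIGH; u14 = LOW; u17 = LOW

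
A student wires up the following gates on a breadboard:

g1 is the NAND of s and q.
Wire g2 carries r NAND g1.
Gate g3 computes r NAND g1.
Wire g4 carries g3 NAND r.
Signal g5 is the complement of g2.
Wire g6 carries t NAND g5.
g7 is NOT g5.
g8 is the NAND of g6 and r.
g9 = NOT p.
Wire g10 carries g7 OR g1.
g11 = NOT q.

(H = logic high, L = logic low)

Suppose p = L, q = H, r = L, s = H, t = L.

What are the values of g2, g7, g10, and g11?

g2 = H, g7 = H, g10 = H, g11 = L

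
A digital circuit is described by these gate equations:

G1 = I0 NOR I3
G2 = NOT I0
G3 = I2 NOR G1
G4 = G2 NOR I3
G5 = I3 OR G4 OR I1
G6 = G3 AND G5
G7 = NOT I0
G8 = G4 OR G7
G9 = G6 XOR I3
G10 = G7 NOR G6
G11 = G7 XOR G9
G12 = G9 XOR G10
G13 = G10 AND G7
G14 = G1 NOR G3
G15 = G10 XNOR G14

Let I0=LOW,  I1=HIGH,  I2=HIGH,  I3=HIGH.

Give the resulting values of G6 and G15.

G6 = LOW, G15 = LOW

G1 = I0 NOR I3 = LOW NOR HIGH = LOW
G2 = NOT I0 = NOT LOW = HIGH
G3 = I2 NOR G1 = HIGH NOR LOW = LOW
G4 = G2 NOR I3 = HIGH NOR HIGH = LOW
G5 = I3 OR G4 OR I1 = HIGH OR LOW OR HIGH = HIGH
G6 = G3 AND G5 = LOW AND HIGH = LOW
G7 = NOT I0 = NOT LOW = HIGH
G10 = G7 NOR G6 = HIGH NOR LOW = LOW
G14 = G1 NOR G3 = LOW NOR LOW = HIGH
G15 = G10 XNOR G14 = LOW XNOR HIGH = LOW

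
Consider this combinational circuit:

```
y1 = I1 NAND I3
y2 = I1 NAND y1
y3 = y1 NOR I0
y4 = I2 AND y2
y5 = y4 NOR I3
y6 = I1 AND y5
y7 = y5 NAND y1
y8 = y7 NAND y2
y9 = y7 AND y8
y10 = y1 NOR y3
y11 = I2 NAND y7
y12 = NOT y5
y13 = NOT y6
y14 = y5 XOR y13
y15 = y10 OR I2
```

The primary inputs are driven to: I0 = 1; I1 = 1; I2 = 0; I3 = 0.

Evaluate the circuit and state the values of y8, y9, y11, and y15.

y8 = 1; y9 = 0; y11 = 1; y15 = 0

y1 = I1 NAND I3 = 1 NAND 0 = 1
y2 = I1 NAND y1 = 1 NAND 1 = 0
y3 = y1 NOR I0 = 1 NOR 1 = 0
y4 = I2 AND y2 = 0 AND 0 = 0
y5 = y4 NOR I3 = 0 NOR 0 = 1
y7 = y5 NAND y1 = 1 NAND 1 = 0
y8 = y7 NAND y2 = 0 NAND 0 = 1
y9 = y7 AND y8 = 0 AND 1 = 0
y10 = y1 NOR y3 = 1 NOR 0 = 0
y11 = I2 NAND y7 = 0 NAND 0 = 1
y15 = y10 OR I2 = 0 OR 0 = 0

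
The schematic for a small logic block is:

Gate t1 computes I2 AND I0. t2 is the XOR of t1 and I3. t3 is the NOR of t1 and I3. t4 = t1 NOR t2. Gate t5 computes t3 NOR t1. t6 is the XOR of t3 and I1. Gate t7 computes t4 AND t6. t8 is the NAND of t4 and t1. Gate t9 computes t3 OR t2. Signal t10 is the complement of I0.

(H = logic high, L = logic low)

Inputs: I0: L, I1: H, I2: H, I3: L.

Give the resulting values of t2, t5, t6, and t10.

t1 = I2 AND I0 = H AND L = L
t2 = t1 XOR I3 = L XOR L = L
t3 = t1 NOR I3 = L NOR L = H
t5 = t3 NOR t1 = H NOR L = L
t6 = t3 XOR I1 = H XOR H = L
t10 = NOT I0 = NOT L = H

t2 = L; t5 = L; t6 = L; t10 = H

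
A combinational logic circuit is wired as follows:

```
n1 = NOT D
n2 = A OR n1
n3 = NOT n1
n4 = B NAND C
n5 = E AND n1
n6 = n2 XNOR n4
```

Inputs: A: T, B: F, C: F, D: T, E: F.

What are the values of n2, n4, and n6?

n1 = NOT D = NOT T = F
n2 = A OR n1 = T OR F = T
n4 = B NAND C = F NAND F = T
n6 = n2 XNOR n4 = T XNOR T = T

n2 = T, n4 = T, n6 = T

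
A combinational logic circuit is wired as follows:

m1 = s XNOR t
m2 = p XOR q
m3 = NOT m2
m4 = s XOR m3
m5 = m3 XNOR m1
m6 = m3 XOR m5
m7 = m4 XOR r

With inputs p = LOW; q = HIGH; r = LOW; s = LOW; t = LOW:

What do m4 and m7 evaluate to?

m2 = p XOR q = LOW XOR HIGH = HIGH
m3 = NOT m2 = NOT HIGH = LOW
m4 = s XOR m3 = LOW XOR LOW = LOW
m7 = m4 XOR r = LOW XOR LOW = LOW

m4 = LOW  m7 = LOW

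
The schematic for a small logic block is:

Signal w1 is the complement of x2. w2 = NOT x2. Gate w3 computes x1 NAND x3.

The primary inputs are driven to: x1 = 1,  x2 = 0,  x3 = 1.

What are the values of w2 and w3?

w2 = NOT x2 = NOT 0 = 1
w3 = x1 NAND x3 = 1 NAND 1 = 0

w2 = 1, w3 = 0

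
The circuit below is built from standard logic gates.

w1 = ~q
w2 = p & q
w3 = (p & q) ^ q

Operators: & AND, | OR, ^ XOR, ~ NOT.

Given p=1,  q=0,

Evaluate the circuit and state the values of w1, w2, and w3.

w1 = 1, w2 = 0, w3 = 0

w1 = ~0 = 1
w2 = 1 & 0 = 0
w3 = (1 & 0) ^ 0 = 0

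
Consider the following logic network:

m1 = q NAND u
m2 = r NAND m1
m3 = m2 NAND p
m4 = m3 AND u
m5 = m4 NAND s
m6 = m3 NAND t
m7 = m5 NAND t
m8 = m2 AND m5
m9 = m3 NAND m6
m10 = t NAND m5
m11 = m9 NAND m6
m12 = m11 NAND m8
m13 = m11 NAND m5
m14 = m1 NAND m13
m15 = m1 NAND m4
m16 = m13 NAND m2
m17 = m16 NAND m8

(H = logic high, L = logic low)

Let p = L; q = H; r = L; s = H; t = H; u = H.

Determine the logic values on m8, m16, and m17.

m1 = q NAND u = H NAND H = L
m2 = r NAND m1 = L NAND L = H
m3 = m2 NAND p = H NAND L = H
m4 = m3 AND u = H AND H = H
m5 = m4 NAND s = H NAND H = L
m6 = m3 NAND t = H NAND H = L
m8 = m2 AND m5 = H AND L = L
m9 = m3 NAND m6 = H NAND L = H
m11 = m9 NAND m6 = H NAND L = H
m13 = m11 NAND m5 = H NAND L = H
m16 = m13 NAND m2 = H NAND H = L
m17 = m16 NAND m8 = L NAND L = H

m8 = L, m16 = L, m17 = H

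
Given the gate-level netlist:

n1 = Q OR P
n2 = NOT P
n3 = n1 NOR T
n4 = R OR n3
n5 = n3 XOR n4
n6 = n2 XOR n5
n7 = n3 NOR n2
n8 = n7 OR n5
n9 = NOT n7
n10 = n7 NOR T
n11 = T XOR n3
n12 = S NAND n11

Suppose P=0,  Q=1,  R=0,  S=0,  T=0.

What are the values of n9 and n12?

n1 = Q OR P = 1 OR 0 = 1
n2 = NOT P = NOT 0 = 1
n3 = n1 NOR T = 1 NOR 0 = 0
n7 = n3 NOR n2 = 0 NOR 1 = 0
n9 = NOT n7 = NOT 0 = 1
n11 = T XOR n3 = 0 XOR 0 = 0
n12 = S NAND n11 = 0 NAND 0 = 1

n9 = 1  n12 = 1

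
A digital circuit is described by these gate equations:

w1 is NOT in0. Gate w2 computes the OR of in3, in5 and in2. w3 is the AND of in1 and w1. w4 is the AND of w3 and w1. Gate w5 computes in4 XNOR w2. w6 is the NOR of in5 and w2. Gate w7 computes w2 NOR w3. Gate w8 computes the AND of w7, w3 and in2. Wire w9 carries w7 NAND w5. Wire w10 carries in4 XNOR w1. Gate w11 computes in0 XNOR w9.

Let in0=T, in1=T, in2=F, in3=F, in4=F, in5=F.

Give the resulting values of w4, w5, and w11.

w1 = NOT in0 = NOT T = F
w2 = in3 OR in5 OR in2 = F OR F OR F = F
w3 = in1 AND w1 = T AND F = F
w4 = w3 AND w1 = F AND F = F
w5 = in4 XNOR w2 = F XNOR F = T
w7 = w2 NOR w3 = F NOR F = T
w9 = w7 NAND w5 = T NAND T = F
w11 = in0 XNOR w9 = T XNOR F = F

w4 = F, w5 = T, w11 = F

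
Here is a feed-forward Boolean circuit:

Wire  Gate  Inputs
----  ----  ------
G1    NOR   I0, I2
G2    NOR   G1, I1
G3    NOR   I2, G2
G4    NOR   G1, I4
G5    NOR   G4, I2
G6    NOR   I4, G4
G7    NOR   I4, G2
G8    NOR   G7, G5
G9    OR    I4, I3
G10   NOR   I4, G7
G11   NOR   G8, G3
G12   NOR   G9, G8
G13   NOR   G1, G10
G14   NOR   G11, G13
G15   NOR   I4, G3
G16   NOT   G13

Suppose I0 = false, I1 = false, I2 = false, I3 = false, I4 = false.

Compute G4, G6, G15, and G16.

G4 = false; G6 = true; G15 = false; G16 = true

G1 = I0 NOR I2 = false NOR false = true
G2 = G1 NOR I1 = true NOR false = false
G3 = I2 NOR G2 = false NOR false = true
G4 = G1 NOR I4 = true NOR false = false
G6 = I4 NOR G4 = false NOR false = true
G7 = I4 NOR G2 = false NOR false = true
G10 = I4 NOR G7 = false NOR true = false
G13 = G1 NOR G10 = true NOR false = false
G15 = I4 NOR G3 = false NOR true = false
G16 = NOT G13 = NOT false = true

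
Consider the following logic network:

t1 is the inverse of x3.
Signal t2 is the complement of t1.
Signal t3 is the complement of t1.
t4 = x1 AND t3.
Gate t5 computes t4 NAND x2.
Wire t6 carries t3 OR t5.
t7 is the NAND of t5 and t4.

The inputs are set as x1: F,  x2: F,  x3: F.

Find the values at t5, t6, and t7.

t5 = T, t6 = T, t7 = T

t1 = NOT x3 = NOT F = T
t3 = NOT t1 = NOT T = F
t4 = x1 AND t3 = F AND F = F
t5 = t4 NAND x2 = F NAND F = T
t6 = t3 OR t5 = F OR T = T
t7 = t5 NAND t4 = T NAND F = T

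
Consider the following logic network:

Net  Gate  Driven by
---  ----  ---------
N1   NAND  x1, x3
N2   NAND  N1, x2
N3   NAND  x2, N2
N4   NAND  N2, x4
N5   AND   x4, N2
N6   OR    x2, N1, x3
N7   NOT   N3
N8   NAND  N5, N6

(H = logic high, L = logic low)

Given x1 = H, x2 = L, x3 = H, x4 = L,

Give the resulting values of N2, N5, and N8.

N2 = H  N5 = L  N8 = H

N1 = x1 NAND x3 = H NAND H = L
N2 = N1 NAND x2 = L NAND L = H
N5 = x4 AND N2 = L AND H = L
N6 = x2 OR N1 OR x3 = L OR L OR H = H
N8 = N5 NAND N6 = L NAND H = H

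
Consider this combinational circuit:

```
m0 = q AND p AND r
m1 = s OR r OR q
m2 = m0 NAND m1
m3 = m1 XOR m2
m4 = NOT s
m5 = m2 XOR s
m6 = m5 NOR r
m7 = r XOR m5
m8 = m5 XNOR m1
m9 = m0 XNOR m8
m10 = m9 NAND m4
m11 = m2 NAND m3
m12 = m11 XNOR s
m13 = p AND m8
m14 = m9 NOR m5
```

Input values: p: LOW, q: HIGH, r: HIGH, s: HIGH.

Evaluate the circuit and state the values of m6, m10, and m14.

m6 = LOW; m10 = HIGH; m14 = LOW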